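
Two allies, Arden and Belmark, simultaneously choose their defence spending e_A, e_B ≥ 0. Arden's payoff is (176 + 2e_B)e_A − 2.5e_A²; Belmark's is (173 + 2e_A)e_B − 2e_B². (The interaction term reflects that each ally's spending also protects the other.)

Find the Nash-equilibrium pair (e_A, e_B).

Expanding Arden's payoff: 176e_A + 2e_Be_A − 2.5e_A².
∂π/∂e_A = 176 + 2e_B − 5e_A = 0, so e_A = 35.2 + 0.4e_B.
Likewise for Belmark: e_B = 43.25 + 0.5e_A.
Substituting the second reaction function into the first: e_A = 35.2 + 0.4(43.25 + 0.5e_A), which gives 0.8e_A = 52.5 ⇒ e_A = 65.625.
Then e_B = 43.25 + 0.5·65.625 = 76.0625.

65.625, 76.0625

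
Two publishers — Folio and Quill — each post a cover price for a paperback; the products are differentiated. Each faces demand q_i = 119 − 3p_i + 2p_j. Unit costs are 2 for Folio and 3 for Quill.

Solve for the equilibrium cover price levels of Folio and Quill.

Folio's profit: π = (p_{Folio} − 2)(119 − 3p_{Folio} + 2p_{Quill}).
∂π/∂p_{Folio} = 125 − 6p_{Folio} + 2p_{Quill} = 0 ⇒ p_{Folio} = 125/6 + (1/3)p_{Quill}.
Similarly p_{Quill} = 64/3 + (1/3)p_{Folio}.
Substituting the second reaction function into the first: p_{Folio} = 125/6 + (1/3)(64/3 + (1/3)p_{Folio}), which gives (8/9)p_{Folio} = 503/18 ⇒ p_{Folio} = 31.4375.
Then p_{Quill} = 64/3 + (1/3)·31.4375 = 31.8125.

31.4375, 31.8125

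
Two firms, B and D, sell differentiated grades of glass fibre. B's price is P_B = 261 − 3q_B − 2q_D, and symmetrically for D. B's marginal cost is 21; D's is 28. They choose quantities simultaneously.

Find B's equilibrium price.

Firm B's profit: π = q_B(261 − 3q_B − 2q_D) − 21q_B.
∂π/∂q_B = 240 − 6q_B − 2q_D = 0 ⇒ q_B = 40 − (1/3)q_D.
Similarly q_D = 233/6 − (1/3)q_B.
Solving the two reaction functions simultaneously: (1 − (−1/3)(−1/3))q_B = 40 − (1/3)·(233/6), so (8/9)q_B = 487/18 and q_B = 30.4375.
Then q_D = 233/6 − (1/3)·30.4375 = 28.6875.
P_B = 261 − 3·30.4375 − 2·28.6875 = 112.3125.

112.3125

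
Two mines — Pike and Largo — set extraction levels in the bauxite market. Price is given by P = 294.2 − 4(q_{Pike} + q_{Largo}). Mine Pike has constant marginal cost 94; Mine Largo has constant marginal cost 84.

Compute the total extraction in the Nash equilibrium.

Mine Pike's profit: π = q_{Pike}(294.2 − 4(q_{Pike} + q_{Largo})) − 94q_{Pike}.
∂π/∂q_{Pike} = 200.2 − 8q_{Pike} − 4q_{Largo} = 0, so q_{Pike} = 25.025 − 0.5q_{Largo}.
By the same steps for Largo: q_{Largo} = 26.275 − 0.5q_{Pike}.
Solving the two reaction functions simultaneously: (1 − (−0.5)(−0.5))q_{Pike} = 25.025 − 0.5·26.275, so 0.75q_{Pike} = 11.8875 and q_{Pike} = 15.85.
Then q_{Largo} = 26.275 − 0.5·15.85 = 18.35.
Total extraction: 15.85 + 18.35 = 34.2.

34.2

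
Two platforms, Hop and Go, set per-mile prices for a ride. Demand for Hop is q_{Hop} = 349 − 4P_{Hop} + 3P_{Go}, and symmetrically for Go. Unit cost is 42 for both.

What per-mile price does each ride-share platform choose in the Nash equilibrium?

Hop's profit: π = (P_{Hop} − 42)(349 − 4P_{Hop} + 3P_{Go}).
∂π/∂P_{Hop} = 517 − 8P_{Hop} + 3P_{Go} = 0 ⇒ P_{Hop} = 64.625 + 0.375P_{Go}.
Setting P_{Hop} = P_{Go} in the reaction function: P_{Hop} = 64.625 + 0.375P_{Hop}, so P_{Hop} = 64.625 / 0.625 = 103.4.

103.4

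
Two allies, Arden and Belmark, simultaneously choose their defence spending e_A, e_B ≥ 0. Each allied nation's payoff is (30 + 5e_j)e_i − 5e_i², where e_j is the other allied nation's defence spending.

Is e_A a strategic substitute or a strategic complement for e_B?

strategic complements

Arden's payoff is (30 + 5e_B)e_A − 5e_A².
∂π/∂e_A = 30 + 5e_B − 10e_A = 0, so e_A = 3 + 0.5e_B.
The best-response slope de_A/de_B = 0.5 > 0: the reaction function is upward-sloping, so the choices are strategic complements.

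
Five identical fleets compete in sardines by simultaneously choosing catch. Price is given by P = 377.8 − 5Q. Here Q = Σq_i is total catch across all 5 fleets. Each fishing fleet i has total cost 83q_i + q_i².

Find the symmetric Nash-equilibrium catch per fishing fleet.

9.2125

A representative fishing fleet's profit is π_i = q_i(377.8 − 5Q) − 83q_i − q_i², with Q = q_i + Σ_{j≠i} q_j.
First-order condition: 294.8 − 12q_i − 5Σ_{j≠i} q_j = 0.
In a symmetric equilibrium every fishing fleet chooses the same q, so Σ_{j≠i} q_j = 4q. The condition becomes 294.8 − 32q = 0, giving q = 294.8/32 = 9.2125.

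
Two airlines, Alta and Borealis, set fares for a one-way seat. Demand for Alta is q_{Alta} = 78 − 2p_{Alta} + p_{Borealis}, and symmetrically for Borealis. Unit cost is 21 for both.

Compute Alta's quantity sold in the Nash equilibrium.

Alta's profit: π = (p_{Alta} − 21)(78 − 2p_{Alta} + p_{Borealis}).
∂π/∂p_{Alta} = 120 − 4p_{Alta} + p_{Borealis} = 0 ⇒ p_{Alta} = 30 + 0.25p_{Borealis}.
Setting p_{Alta} = p_{Borealis} in the reaction function: p_{Alta} = 30 + 0.25p_{Alta}, so p_{Alta} = 30 / 0.75 = 40.
q_{Alta} = 78 − 2·40 + 40 = 38.

38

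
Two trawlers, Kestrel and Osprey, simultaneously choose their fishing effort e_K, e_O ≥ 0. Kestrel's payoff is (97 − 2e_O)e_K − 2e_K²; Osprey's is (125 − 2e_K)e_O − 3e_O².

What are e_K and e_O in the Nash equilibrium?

16.6, 15.3

Expanding Kestrel's payoff: 97e_K − 2e_Oe_K − 2e_K².
∂π/∂e_K = 97 − 2e_O − 4e_K = 0, so e_K = 24.25 − 0.5e_O.
Likewise for Osprey: e_O = 125/6 − (1/3)e_K.
Plugging e_O into Kestrel's best response: e_K = 24.25 − 0.5(125/6 − (1/3)e_K) ⇒ (5/6)e_K = 83/6, so e_K = 16.6.
Then e_O = 125/6 − (1/3)·16.6 = 15.3.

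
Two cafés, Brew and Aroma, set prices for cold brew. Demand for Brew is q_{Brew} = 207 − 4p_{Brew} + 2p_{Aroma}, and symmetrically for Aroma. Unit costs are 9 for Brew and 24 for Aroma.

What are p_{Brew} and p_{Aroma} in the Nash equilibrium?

42.5, 48.5

Brew's profit: π = (p_{Brew} − 9)(207 − 4p_{Brew} + 2p_{Aroma}).
∂π/∂p_{Brew} = 243 − 8p_{Brew} + 2p_{Aroma} = 0 ⇒ p_{Brew} = 30.375 + 0.25p_{Aroma}.
Similarly p_{Aroma} = 37.875 + 0.25p_{Brew}.
Plugging p_{Aroma} into Brew's best response: p_{Brew} = 30.375 + 0.25(37.875 + 0.25p_{Brew}) ⇒ 0.9375p_{Brew} = 1275/32, so p_{Brew} = 42.5.
Then p_{Aroma} = 37.875 + 0.25·42.5 = 48.5.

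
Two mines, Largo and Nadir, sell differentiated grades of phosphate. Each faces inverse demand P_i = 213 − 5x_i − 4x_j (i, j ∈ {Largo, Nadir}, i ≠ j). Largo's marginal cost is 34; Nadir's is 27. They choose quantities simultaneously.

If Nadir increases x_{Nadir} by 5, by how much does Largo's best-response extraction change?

Mine Largo's profit: π = x_{Largo}(213 − 5x_{Largo} − 4x_{Nadir}) − 34x_{Largo}.
∂π/∂x_{Largo} = 179 − 10x_{Largo} − 4x_{Nadir} = 0 ⇒ x_{Largo} = 17.9 − 0.4x_{Nadir}.
The reaction-function slope is −0.4, so a 5-unit rise in x_{Nadir} moves x_{Largo} by −0.4 × 5 = −2. Largo's best response falls — the actions are strategic substitutes.

-2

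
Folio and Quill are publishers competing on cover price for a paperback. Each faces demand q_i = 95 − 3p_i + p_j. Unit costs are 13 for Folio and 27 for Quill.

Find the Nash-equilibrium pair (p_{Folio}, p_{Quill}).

Folio's profit: π = (p_{Folio} − 13)(95 − 3p_{Folio} + p_{Quill}).
∂π/∂p_{Folio} = 134 − 6p_{Folio} + p_{Quill} = 0 ⇒ p_{Folio} = 67/3 + (1/6)p_{Quill}.
Similarly p_{Quill} = 88/3 + (1/6)p_{Folio}.
Substituting the second reaction function into the first: p_{Folio} = 67/3 + (1/6)(88/3 + (1/6)p_{Folio}), which gives (35/36)p_{Folio} = 245/9 ⇒ p_{Folio} = 28.
Then p_{Quill} = 88/3 + (1/6)·28 = 34.

28, 34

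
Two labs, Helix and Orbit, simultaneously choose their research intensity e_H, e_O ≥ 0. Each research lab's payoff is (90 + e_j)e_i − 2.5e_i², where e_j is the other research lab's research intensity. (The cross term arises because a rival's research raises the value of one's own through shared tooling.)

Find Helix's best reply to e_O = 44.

Helix's payoff is (90 + e_O)e_H − 2.5e_H².
∂π/∂e_H = 90 + e_O − 5e_H = 0, so e_H = 18 + 0.2e_O.
At e_O = 44: e_H = 18 + 0.2·44 = 26.8.

26.8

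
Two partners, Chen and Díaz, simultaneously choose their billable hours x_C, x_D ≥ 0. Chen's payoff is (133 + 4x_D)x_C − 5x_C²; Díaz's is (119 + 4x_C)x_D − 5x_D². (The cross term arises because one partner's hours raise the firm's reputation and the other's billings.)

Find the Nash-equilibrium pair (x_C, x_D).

21.5, 20.5

Expanding Chen's payoff: 133x_C + 4x_Dx_C − 5x_C².
∂π/∂x_C = 133 + 4x_D − 10x_C = 0, so x_C = 13.3 + 0.4x_D.
Likewise for Díaz: x_D = 11.9 + 0.4x_C.
Plugging x_D into Chen's best response: x_C = 13.3 + 0.4(11.9 + 0.4x_C) ⇒ 0.84x_C = 18.06, so x_C = 21.5.
Then x_D = 11.9 + 0.4·21.5 = 20.5.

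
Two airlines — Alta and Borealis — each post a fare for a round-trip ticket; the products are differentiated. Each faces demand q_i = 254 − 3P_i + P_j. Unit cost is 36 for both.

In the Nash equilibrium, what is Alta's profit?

3974.88

Alta's profit: π = (P_{Alta} − 36)(254 − 3P_{Alta} + P_{Borealis}).
∂π/∂P_{Alta} = 362 − 6P_{Alta} + P_{Borealis} = 0 ⇒ P_{Alta} = 181/3 + (1/6)P_{Borealis}.
By symmetry P_{Borealis} = P_{Alta}; substituting into the reaction function, (5/6)P_{Alta} = 181/3 and P_{Alta} = 72.4.
q_{Alta} = 254 − 3·72.4 + 72.4 = 109.2.
Profit = (72.4 − 36)·109.2 = 3974.88.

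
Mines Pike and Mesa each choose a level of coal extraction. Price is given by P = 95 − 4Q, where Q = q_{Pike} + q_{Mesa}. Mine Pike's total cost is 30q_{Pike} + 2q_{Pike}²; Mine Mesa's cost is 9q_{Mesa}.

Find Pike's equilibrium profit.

29.04

Mine Pike's profit: π = q_{Pike}(95 − 4(q_{Pike} + q_{Mesa})) − 30q_{Pike} − 2q_{Pike}².
∂π/∂q_{Pike} = 65 − 12q_{Pike} − 4q_{Mesa} = 0, so q_{Pike} = 65/12 − (1/3)q_{Mesa}.
For Mesa: ∂π/∂q_{Mesa} = 86 − 8q_{Mesa} − 4q_{Pike} = 0 ⇒ q_{Mesa} = 10.75 − 0.5q_{Pike}.
Solving the two reaction functions simultaneously: (1 − (−1/3)(−0.5))q_{Pike} = 65/12 − (1/3)·10.75, so (5/6)q_{Pike} = 11/6 and q_{Pike} = 2.2.
Then q_{Mesa} = 10.75 − 0.5·2.2 = 9.65.
Price P = 95 − 4·11.85 = 47.6.
Pike's profit: (47.6 − 30)·2.2 − 2(2.2)² = 29.04.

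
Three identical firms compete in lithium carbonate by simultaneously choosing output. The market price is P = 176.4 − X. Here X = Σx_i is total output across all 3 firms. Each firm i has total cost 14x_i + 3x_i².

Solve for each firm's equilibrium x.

16.24

A representative firm's profit is π_i = x_i(176.4 − X) − 14x_i − 3x_i², with X = x_i + Σ_{j≠i} x_j.
First-order condition: 162.4 − 8x_i − Σ_{j≠i} x_j = 0.
Imposing symmetry (x_j = x for all j) turns Σ_{j≠i} x_j into 2x, so 162.4 = 10x and x = 16.24.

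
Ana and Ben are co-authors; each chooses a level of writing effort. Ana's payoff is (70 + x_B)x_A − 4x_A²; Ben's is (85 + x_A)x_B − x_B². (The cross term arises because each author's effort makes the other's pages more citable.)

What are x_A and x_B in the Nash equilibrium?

Expanding Ana's payoff: 70x_A + x_Bx_A − 4x_A².
∂π/∂x_A = 70 + x_B − 8x_A = 0, so x_A = 8.75 + 0.125x_B.
Likewise for Ben: x_B = 42.5 + 0.5x_A.
Substituting the second reaction function into the first: x_A = 8.75 + 0.125(42.5 + 0.5x_A), which gives 0.9375x_A = 14.0625 ⇒ x_A = 15.
Then x_B = 42.5 + 0.5·15 = 50.

15, 50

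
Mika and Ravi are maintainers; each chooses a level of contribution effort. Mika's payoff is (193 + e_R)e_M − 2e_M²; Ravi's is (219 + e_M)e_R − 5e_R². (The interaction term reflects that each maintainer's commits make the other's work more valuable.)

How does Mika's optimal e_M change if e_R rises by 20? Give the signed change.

Expanding Mika's payoff: 193e_M + e_Re_M − 2e_M².
∂π/∂e_M = 193 + e_R − 4e_M = 0, so e_M = 48.25 + 0.25e_R.
The reaction-function slope is 0.25, so a 20-unit rise in e_R moves e_M by 0.25 × 20 = 5. Mika's best response rises — the actions are strategic complements.

5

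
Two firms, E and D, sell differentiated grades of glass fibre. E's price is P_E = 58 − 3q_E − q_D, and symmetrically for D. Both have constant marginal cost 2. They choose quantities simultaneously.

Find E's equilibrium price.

26

Firm E's profit: π = q_E(58 − 3q_E − q_D) − 2q_E.
∂π/∂q_E = 56 − 6q_E − q_D = 0 ⇒ q_E = 28/3 − (1/6)q_D.
By symmetry q_D = q_E; substituting into the reaction function, (7/6)q_E = 28/3 and q_E = 8.
P_E = 58 − 3·8 − 8 = 26.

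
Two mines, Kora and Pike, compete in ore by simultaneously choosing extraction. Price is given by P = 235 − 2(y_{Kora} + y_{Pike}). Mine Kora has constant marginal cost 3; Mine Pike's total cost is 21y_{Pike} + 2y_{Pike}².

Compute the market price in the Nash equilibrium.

105

Mine Kora's profit: π = y_{Kora}(235 − 2(y_{Kora} + y_{Pike})) − 3y_{Kora}.
∂π/∂y_{Kora} = 232 − 4y_{Kora} − 2y_{Pike} = 0, so y_{Kora} = 58 − 0.5y_{Pike}.
For Pike: ∂π/∂y_{Pike} = 214 − 8y_{Pike} − 2y_{Kora} = 0 ⇒ y_{Pike} = 26.75 − 0.25y_{Kora}.
Solving the two reaction functions simultaneously: (1 − (−0.5)(−0.25))y_{Kora} = 58 − 0.5·26.75, so 0.875y_{Kora} = 44.625 and y_{Kora} = 51.
Then y_{Pike} = 26.75 − 0.25·51 = 14.
Equilibrium price: P = 235 − 2·65 = 105.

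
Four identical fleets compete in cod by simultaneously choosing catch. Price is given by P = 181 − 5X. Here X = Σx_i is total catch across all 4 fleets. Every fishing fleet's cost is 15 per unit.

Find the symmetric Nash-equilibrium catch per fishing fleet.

A representative fishing fleet's profit is π_i = x_i(181 − 5X) − 15x_i, with X = x_i + Σ_{j≠i} x_j.
First-order condition: 166 − 10x_i − 5Σ_{j≠i} x_j = 0.
Imposing symmetry (x_j = x for all j) turns Σ_{j≠i} x_j into 3x, so 166 = 25x and x = 6.64.

6.64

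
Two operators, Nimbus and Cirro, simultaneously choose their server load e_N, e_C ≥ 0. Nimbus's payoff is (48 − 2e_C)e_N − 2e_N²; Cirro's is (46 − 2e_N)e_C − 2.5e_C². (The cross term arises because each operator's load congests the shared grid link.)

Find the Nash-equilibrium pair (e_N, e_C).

Expanding Nimbus's payoff: 48e_N − 2e_Ce_N − 2e_N².
∂π/∂e_N = 48 − 2e_C − 4e_N = 0, so e_N = 12 − 0.5e_C.
Likewise for Cirro: e_C = 9.2 − 0.4e_N.
Plugging e_C into Nimbus's best response: e_N = 12 − 0.5(9.2 − 0.4e_N) ⇒ 0.8e_N = 7.4, so e_N = 9.25.
Then e_C = 9.2 − 0.4·9.25 = 5.5.

9.25, 5.5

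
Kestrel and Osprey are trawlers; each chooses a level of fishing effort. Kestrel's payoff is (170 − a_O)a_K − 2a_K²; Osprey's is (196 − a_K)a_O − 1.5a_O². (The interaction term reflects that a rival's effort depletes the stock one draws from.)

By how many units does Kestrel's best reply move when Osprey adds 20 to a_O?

-5

Expanding Kestrel's payoff: 170a_K − a_Oa_K − 2a_K².
∂π/∂a_K = 170 − a_O − 4a_K = 0, so a_K = 42.5 − 0.25a_O.
The reaction-function slope is −0.25, so a 20-unit rise in a_O moves a_K by −0.25 × 20 = −5. Kestrel's best response falls — the actions are strategic substitutes.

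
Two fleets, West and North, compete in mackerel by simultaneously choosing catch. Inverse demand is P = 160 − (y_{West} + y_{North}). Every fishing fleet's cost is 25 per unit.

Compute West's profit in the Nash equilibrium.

Fishing fleet West's profit: π = y_{West}(160 − (y_{West} + y_{North})) − 25y_{West}.
∂π/∂y_{West} = 135 − 2y_{West} − y_{North} = 0, so y_{West} = 67.5 − 0.5y_{North}.
By symmetry y_{North} = y_{West}; substituting into the reaction function, 1.5y_{West} = 67.5 and y_{West} = 45.
Price P = 160 − 90 = 70.
West's profit: (70 − 25)·45 = 2025.

2025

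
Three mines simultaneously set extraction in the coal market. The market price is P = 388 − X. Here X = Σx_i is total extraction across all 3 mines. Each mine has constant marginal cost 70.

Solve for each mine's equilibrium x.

79.5

A representative mine's profit is π_i = x_i(388 − X) − 70x_i, with X = x_i + Σ_{j≠i} x_j.
First-order condition: 318 − 2x_i − Σ_{j≠i} x_j = 0.
With identical mines, set every x_j = x: then 318 − 2x − 2x = 0, i.e. x = 318/4 = 79.5.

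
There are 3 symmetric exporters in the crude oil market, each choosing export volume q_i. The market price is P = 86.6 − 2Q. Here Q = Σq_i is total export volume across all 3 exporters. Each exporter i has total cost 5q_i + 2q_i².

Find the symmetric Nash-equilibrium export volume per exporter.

A representative exporter's profit is π_i = q_i(86.6 − 2Q) − 5q_i − 2q_i², with Q = q_i + Σ_{j≠i} q_j.
First-order condition: 81.6 − 8q_i − 2Σ_{j≠i} q_j = 0.
Imposing symmetry (q_j = q for all j) turns Σ_{j≠i} q_j into 2q, so 81.6 = 12q and q = 6.8.

6.8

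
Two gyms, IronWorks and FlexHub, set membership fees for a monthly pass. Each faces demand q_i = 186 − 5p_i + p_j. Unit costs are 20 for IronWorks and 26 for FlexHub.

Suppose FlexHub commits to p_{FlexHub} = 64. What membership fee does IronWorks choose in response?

35

IronWorks's profit: π = (p_{IronWorks} − 20)(186 − 5p_{IronWorks} + p_{FlexHub}).
∂π/∂p_{IronWorks} = 286 − 10p_{IronWorks} + p_{FlexHub} = 0 ⇒ p_{IronWorks} = 28.6 + 0.1p_{FlexHub}.
At p_{FlexHub} = 64: p_{IronWorks} = 28.6 + 0.1·64 = 35.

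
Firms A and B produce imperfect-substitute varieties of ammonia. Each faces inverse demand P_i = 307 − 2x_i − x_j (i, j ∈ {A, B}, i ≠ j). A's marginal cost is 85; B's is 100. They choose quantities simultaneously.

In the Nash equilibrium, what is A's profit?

Firm A's profit: π = x_A(307 − 2x_A − x_B) − 85x_A.
∂π/∂x_A = 222 − 4x_A − x_B = 0 ⇒ x_A = 55.5 − 0.25x_B.
Similarly x_B = 51.75 − 0.25x_A.
Plugging x_B into A's best response: x_A = 55.5 − 0.25(51.75 − 0.25x_A) ⇒ 0.9375x_A = 42.5625, so x_A = 45.4.
Then x_B = 51.75 − 0.25·45.4 = 40.4.
P_A = 307 − 2·45.4 − 40.4 = 175.8.
Profit = (175.8 − 85)·45.4 = 4122.32.

4122.32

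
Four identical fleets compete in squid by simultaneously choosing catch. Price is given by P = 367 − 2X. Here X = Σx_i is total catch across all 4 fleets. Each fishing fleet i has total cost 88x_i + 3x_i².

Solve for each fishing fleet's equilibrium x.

17.4375

A representative fishing fleet's profit is π_i = x_i(367 − 2X) − 88x_i − 3x_i², with X = x_i + Σ_{j≠i} x_j.
First-order condition: 279 − 10x_i − 2Σ_{j≠i} x_j = 0.
In a symmetric equilibrium every fishing fleet chooses the same x, so Σ_{j≠i} x_j = 3x. The condition becomes 279 − 16x = 0, giving x = 279/16 = 17.4375.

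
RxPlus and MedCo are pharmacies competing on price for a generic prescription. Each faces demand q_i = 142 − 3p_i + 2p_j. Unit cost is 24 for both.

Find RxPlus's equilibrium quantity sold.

88.5

RxPlus's profit: π = (p_{RxPlus} − 24)(142 − 3p_{RxPlus} + 2p_{MedCo}).
∂π/∂p_{RxPlus} = 214 − 6p_{RxPlus} + 2p_{MedCo} = 0 ⇒ p_{RxPlus} = 107/3 + (1/3)p_{MedCo}.
The game is symmetric, so in equilibrium p_{MedCo} = p_{RxPlus}: the reaction function gives (2/3)p_{RxPlus} = 107/3, hence p_{RxPlus} = 53.5.
q_{RxPlus} = 142 − 3·53.5 + 2·53.5 = 88.5.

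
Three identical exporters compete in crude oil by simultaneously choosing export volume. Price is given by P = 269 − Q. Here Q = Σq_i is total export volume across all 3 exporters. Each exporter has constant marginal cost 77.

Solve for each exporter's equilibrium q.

A representative exporter's profit is π_i = q_i(269 − Q) − 77q_i, with Q = q_i + Σ_{j≠i} q_j.
First-order condition: 192 − 2q_i − Σ_{j≠i} q_j = 0.
With identical exporters, set every q_j = q: then 192 − 2q − 2q = 0, i.e. q = 192/4 = 48.

48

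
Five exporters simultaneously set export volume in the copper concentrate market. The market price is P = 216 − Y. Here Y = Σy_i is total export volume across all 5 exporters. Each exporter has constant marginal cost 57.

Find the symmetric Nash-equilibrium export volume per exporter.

A representative exporter's profit is π_i = y_i(216 − Y) − 57y_i, with Y = y_i + Σ_{j≠i} y_j.
First-order condition: 159 − 2y_i − Σ_{j≠i} y_j = 0.
Imposing symmetry (y_j = y for all j) turns Σ_{j≠i} y_j into 4y, so 159 = 6y and y = 26.5.

26.5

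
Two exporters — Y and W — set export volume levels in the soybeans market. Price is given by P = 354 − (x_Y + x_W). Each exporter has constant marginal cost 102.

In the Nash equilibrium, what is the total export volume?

168

Exporter Y's profit: π = x_Y(354 − (x_Y + x_W)) − 102x_Y.
∂π/∂x_Y = 252 − 2x_Y − x_W = 0, so x_Y = 126 − 0.5x_W.
By symmetry x_W = x_Y; substituting into the reaction function, 1.5x_Y = 126 and x_Y = 84.
Total export volume: 84 + 84 = 168.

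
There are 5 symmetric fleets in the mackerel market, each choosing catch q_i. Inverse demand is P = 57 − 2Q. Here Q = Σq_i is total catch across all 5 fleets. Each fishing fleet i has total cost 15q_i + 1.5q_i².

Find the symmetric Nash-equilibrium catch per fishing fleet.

2.8

A representative fishing fleet's profit is π_i = q_i(57 − 2Q) − 15q_i − 1.5q_i², with Q = q_i + Σ_{j≠i} q_j.
First-order condition: 42 − 7q_i − 2Σ_{j≠i} q_j = 0.
With identical fishing fleets, set every q_j = q: then 42 − 7q − 8q = 0, i.e. q = 42/15 = 2.8.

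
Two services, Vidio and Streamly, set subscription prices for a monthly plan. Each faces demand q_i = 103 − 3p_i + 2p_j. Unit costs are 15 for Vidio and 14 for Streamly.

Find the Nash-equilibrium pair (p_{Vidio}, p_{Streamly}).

Vidio's profit: π = (p_{Vidio} − 15)(103 − 3p_{Vidio} + 2p_{Streamly}).
∂π/∂p_{Vidio} = 148 − 6p_{Vidio} + 2p_{Streamly} = 0 ⇒ p_{Vidio} = 74/3 + (1/3)p_{Streamly}.
Similarly p_{Streamly} = 145/6 + (1/3)p_{Vidio}.
Solving the two reaction functions simultaneously: (1 − (1/3)(1/3))p_{Vidio} = 74/3 + (1/3)·(145/6), so (8/9)p_{Vidio} = 589/18 and p_{Vidio} = 36.8125.
Then p_{Streamly} = 145/6 + (1/3)·36.8125 = 36.4375.

36.8125, 36.4375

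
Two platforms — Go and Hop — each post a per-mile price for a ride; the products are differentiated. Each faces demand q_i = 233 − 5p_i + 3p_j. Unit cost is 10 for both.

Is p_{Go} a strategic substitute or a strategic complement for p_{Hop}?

Go's profit: π = (p_{Go} − 10)(233 − 5p_{Go} + 3p_{Hop}).
∂π/∂p_{Go} = 283 − 10p_{Go} + 3p_{Hop} = 0 ⇒ p_{Go} = 28.3 + 0.3p_{Hop}.
The best-response slope dp_{Go}/dp_{Hop} = 0.3 > 0: the reaction function is upward-sloping, so the choices are strategic complements.

strategic complements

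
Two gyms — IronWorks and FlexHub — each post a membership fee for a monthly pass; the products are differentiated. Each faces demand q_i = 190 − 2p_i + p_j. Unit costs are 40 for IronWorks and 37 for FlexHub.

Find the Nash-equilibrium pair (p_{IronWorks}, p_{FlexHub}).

IronWorks's profit: π = (p_{IronWorks} − 40)(190 − 2p_{IronWorks} + p_{FlexHub}).
∂π/∂p_{IronWorks} = 270 − 4p_{IronWorks} + p_{FlexHub} = 0 ⇒ p_{IronWorks} = 67.5 + 0.25p_{FlexHub}.
Similarly p_{FlexHub} = 66 + 0.25p_{IronWorks}.
Substituting the second reaction function into the first: p_{IronWorks} = 67.5 + 0.25(66 + 0.25p_{IronWorks}), which gives 0.9375p_{IronWorks} = 84 ⇒ p_{IronWorks} = 89.6.
Then p_{FlexHub} = 66 + 0.25·89.6 = 88.4.

89.6, 88.4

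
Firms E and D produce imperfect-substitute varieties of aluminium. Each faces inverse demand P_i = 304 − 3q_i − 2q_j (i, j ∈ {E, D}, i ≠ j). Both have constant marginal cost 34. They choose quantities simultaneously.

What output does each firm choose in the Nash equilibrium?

33.75

Firm E's profit: π = q_E(304 − 3q_E − 2q_D) − 34q_E.
∂π/∂q_E = 270 − 6q_E − 2q_D = 0 ⇒ q_E = 45 − (1/3)q_D.
Setting q_E = q_D in the reaction function: q_E = 45 − (1/3)q_E, so q_E = 45 / (4/3) = 33.75.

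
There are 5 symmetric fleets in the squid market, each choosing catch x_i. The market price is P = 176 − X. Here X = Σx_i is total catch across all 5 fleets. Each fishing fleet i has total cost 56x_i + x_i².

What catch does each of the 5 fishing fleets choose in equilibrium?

15

A representative fishing fleet's profit is π_i = x_i(176 − X) − 56x_i − x_i², with X = x_i + Σ_{j≠i} x_j.
First-order condition: 120 − 4x_i − Σ_{j≠i} x_j = 0.
Imposing symmetry (x_j = x for all j) turns Σ_{j≠i} x_j into 4x, so 120 = 8x and x = 15.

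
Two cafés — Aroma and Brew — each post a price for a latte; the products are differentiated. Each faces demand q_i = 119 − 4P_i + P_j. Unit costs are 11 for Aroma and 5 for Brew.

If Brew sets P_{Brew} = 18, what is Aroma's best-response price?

22.625

Aroma's profit: π = (P_{Aroma} − 11)(119 − 4P_{Aroma} + P_{Brew}).
∂π/∂P_{Aroma} = 163 − 8P_{Aroma} + P_{Brew} = 0 ⇒ P_{Aroma} = 20.375 + 0.125P_{Brew}.
At P_{Brew} = 18: P_{Aroma} = 20.375 + 0.125·18 = 22.625.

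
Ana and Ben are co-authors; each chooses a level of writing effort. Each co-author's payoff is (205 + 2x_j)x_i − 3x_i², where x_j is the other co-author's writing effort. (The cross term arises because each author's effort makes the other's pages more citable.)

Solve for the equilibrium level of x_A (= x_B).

51.25

Ana's payoff is (205 + 2x_B)x_A − 3x_A².
∂π/∂x_A = 205 + 2x_B − 6x_A = 0, so x_A = 205/6 + (1/3)x_B.
By symmetry x_B = x_A; substituting into the reaction function, (2/3)x_A = 205/6 and x_A = 51.25.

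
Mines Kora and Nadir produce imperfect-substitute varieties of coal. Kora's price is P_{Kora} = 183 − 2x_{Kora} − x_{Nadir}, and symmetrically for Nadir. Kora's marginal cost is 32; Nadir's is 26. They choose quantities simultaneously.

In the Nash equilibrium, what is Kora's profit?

1776.08

Mine Kora's profit: π = x_{Kora}(183 − 2x_{Kora} − x_{Nadir}) − 32x_{Kora}.
∂π/∂x_{Kora} = 151 − 4x_{Kora} − x_{Nadir} = 0 ⇒ x_{Kora} = 37.75 − 0.25x_{Nadir}.
Similarly x_{Nadir} = 39.25 − 0.25x_{Kora}.
Plugging x_{Nadir} into Kora's best response: x_{Kora} = 37.75 − 0.25(39.25 − 0.25x_{Kora}) ⇒ 0.9375x_{Kora} = 27.9375, so x_{Kora} = 29.8.
Then x_{Nadir} = 39.25 − 0.25·29.8 = 31.8.
P_{Kora} = 183 − 2·29.8 − 31.8 = 91.6.
Profit = (91.6 − 32)·29.8 = 1776.08.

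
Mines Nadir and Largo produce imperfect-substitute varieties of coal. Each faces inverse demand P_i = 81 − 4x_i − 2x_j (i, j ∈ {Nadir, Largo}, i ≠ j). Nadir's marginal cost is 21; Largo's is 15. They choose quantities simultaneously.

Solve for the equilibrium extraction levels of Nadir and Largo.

Mine Nadir's profit: π = x_{Nadir}(81 − 4x_{Nadir} − 2x_{Largo}) − 21x_{Nadir}.
∂π/∂x_{Nadir} = 60 − 8x_{Nadir} − 2x_{Largo} = 0 ⇒ x_{Nadir} = 7.5 − 0.25x_{Largo}.
Similarly x_{Largo} = 8.25 − 0.25x_{Nadir}.
Substituting the second reaction function into the first: x_{Nadir} = 7.5 − 0.25(8.25 − 0.25x_{Nadir}), which gives 0.9375x_{Nadir} = 5.4375 ⇒ x_{Nadir} = 5.8.
Then x_{Largo} = 8.25 − 0.25·5.8 = 6.8.

5.8, 6.8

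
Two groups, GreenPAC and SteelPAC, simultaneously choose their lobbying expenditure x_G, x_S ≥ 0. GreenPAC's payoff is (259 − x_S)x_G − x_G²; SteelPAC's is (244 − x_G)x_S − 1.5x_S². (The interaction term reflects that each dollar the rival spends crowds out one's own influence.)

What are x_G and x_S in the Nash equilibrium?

106.6, 45.8

Expanding GreenPAC's payoff: 259x_G − x_Sx_G − x_G².
∂π/∂x_G = 259 − x_S − 2x_G = 0, so x_G = 129.5 − 0.5x_S.
Likewise for SteelPAC: x_S = 244/3 − (1/3)x_G.
Substituting the second reaction function into the first: x_G = 129.5 − 0.5(244/3 − (1/3)x_G), which gives (5/6)x_G = 533/6 ⇒ x_G = 106.6.
Then x_S = 244/3 − (1/3)·106.6 = 45.8.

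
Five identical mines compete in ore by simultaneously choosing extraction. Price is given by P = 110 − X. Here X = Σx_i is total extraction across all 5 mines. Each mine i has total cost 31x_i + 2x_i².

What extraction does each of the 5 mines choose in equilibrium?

A representative mine's profit is π_i = x_i(110 − X) − 31x_i − 2x_i², with X = x_i + Σ_{j≠i} x_j.
First-order condition: 79 − 6x_i − Σ_{j≠i} x_j = 0.
Imposing symmetry (x_j = x for all j) turns Σ_{j≠i} x_j into 4x, so 79 = 10x and x = 7.9.

7.9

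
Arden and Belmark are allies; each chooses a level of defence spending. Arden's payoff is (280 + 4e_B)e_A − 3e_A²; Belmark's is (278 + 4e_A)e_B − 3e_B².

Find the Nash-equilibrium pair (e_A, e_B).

139.6, 139.4

Expanding Arden's payoff: 280e_A + 4e_Be_A − 3e_A².
∂π/∂e_A = 280 + 4e_B − 6e_A = 0, so e_A = 140/3 + (2/3)e_B.
Likewise for Belmark: e_B = 139/3 + (2/3)e_A.
Substituting the second reaction function into the first: e_A = 140/3 + (2/3)(139/3 + (2/3)e_A), which gives (5/9)e_A = 698/9 ⇒ e_A = 139.6.
Then e_B = 139/3 + (2/3)·139.6 = 139.4.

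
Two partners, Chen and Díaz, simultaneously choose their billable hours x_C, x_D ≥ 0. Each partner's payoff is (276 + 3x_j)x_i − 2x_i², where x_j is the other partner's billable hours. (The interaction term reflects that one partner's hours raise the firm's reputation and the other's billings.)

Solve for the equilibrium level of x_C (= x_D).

Chen's payoff is (276 + 3x_D)x_C − 2x_C².
∂π/∂x_C = 276 + 3x_D − 4x_C = 0, so x_C = 69 + 0.75x_D.
The game is symmetric, so in equilibrium x_D = x_C: the reaction function gives 0.25x_C = 69, hence x_C = 276.

276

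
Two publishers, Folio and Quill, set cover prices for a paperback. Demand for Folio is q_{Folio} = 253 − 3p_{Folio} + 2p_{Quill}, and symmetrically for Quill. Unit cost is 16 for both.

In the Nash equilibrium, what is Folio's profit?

Folio's profit: π = (p_{Folio} − 16)(253 − 3p_{Folio} + 2p_{Quill}).
∂π/∂p_{Folio} = 301 − 6p_{Folio} + 2p_{Quill} = 0 ⇒ p_{Folio} = 301/6 + (1/3)p_{Quill}.
The game is symmetric, so in equilibrium p_{Quill} = p_{Folio}: the reaction function gives (2/3)p_{Folio} = 301/6, hence p_{Folio} = 75.25.
q_{Folio} = 253 − 3·75.25 + 2·75.25 = 177.75.
Profit = (75.25 − 16)·177.75 = 10531.6875.

10531.6875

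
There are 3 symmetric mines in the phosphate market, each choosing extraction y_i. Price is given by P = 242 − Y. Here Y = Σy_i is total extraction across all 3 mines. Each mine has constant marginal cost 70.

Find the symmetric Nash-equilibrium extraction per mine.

A representative mine's profit is π_i = y_i(242 − Y) − 70y_i, with Y = y_i + Σ_{j≠i} y_j.
First-order condition: 172 − 2y_i − Σ_{j≠i} y_j = 0.
Imposing symmetry (y_j = y for all j) turns Σ_{j≠i} y_j into 2y, so 172 = 4y and y = 43.

43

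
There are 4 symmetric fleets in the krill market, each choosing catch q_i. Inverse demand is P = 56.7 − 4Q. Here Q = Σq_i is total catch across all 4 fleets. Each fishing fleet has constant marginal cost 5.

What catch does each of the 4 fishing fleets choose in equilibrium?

A representative fishing fleet's profit is π_i = q_i(56.7 − 4Q) − 5q_i, with Q = q_i + Σ_{j≠i} q_j.
First-order condition: 51.7 − 8q_i − 4Σ_{j≠i} q_j = 0.
With identical fishing fleets, set every q_j = q: then 51.7 − 8q − 12q = 0, i.e. q = 51.7/20 = 2.585.

2.585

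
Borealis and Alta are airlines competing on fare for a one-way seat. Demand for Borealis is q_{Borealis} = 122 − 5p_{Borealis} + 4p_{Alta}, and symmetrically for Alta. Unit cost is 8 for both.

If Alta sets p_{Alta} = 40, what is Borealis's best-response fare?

32.2

Borealis's profit: π = (p_{Borealis} − 8)(122 − 5p_{Borealis} + 4p_{Alta}).
∂π/∂p_{Borealis} = 162 − 10p_{Borealis} + 4p_{Alta} = 0 ⇒ p_{Borealis} = 16.2 + 0.4p_{Alta}.
At p_{Alta} = 40: p_{Borealis} = 16.2 + 0.4·40 = 32.2.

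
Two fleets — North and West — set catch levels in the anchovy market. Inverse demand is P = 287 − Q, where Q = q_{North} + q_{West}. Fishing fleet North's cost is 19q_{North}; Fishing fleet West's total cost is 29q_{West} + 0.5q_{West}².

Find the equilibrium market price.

128.2

Fishing fleet North's profit: π = q_{North}(287 − (q_{North} + q_{West})) − 19q_{North}.
∂π/∂q_{North} = 268 − 2q_{North} − q_{West} = 0, so q_{North} = 134 − 0.5q_{West}.
For West: ∂π/∂q_{West} = 258 − 3q_{West} − q_{North} = 0 ⇒ q_{West} = 86 − (1/3)q_{North}.
Substituting the second reaction function into the first: q_{North} = 134 − 0.5(86 − (1/3)q_{North}), which gives (5/6)q_{North} = 91 ⇒ q_{North} = 109.2.
Then q_{West} = 86 − (1/3)·109.2 = 49.6.
Equilibrium price: P = 287 − 158.8 = 128.2.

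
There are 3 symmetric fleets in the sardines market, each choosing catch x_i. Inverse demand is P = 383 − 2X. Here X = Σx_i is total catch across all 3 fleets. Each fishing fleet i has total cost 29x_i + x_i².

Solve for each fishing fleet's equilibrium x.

35.4

A representative fishing fleet's profit is π_i = x_i(383 − 2X) − 29x_i − x_i², with X = x_i + Σ_{j≠i} x_j.
First-order condition: 354 − 6x_i − 2Σ_{j≠i} x_j = 0.
Imposing symmetry (x_j = x for all j) turns Σ_{j≠i} x_j into 2x, so 354 = 10x and x = 35.4.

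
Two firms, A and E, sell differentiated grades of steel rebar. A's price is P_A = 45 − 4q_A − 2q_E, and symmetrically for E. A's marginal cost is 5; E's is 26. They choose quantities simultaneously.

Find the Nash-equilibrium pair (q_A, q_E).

Firm A's profit: π = q_A(45 − 4q_A − 2q_E) − 5q_A.
∂π/∂q_A = 40 − 8q_A − 2q_E = 0 ⇒ q_A = 5 − 0.25q_E.
Similarly q_E = 2.375 − 0.25q_A.
Substituting the second reaction function into the first: q_A = 5 − 0.25(2.375 − 0.25q_A), which gives 0.9375q_A = 141/32 ⇒ q_A = 4.7.
Then q_E = 2.375 − 0.25·4.7 = 1.2.

4.7, 1.2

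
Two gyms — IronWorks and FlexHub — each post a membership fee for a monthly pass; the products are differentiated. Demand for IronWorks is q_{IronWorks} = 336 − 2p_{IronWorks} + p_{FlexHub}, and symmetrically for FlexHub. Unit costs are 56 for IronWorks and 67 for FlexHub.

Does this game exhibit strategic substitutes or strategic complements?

strategic complements

IronWorks's profit: π = (p_{IronWorks} − 56)(336 − 2p_{IronWorks} + p_{FlexHub}).
∂π/∂p_{IronWorks} = 448 − 4p_{IronWorks} + p_{FlexHub} = 0 ⇒ p_{IronWorks} = 112 + 0.25p_{FlexHub}.
The best-response slope dp_{IronWorks}/dp_{FlexHub} = 0.25 > 0: the reaction function is upward-sloping, so the choices are strategic complements.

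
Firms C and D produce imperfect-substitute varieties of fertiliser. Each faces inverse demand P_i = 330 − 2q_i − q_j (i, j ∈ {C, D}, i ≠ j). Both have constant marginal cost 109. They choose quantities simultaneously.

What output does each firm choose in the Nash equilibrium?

44.2

Firm C's profit: π = q_C(330 − 2q_C − q_D) − 109q_C.
∂π/∂q_C = 221 − 4q_C − q_D = 0 ⇒ q_C = 55.25 − 0.25q_D.
By symmetry q_D = q_C; substituting into the reaction function, 1.25q_C = 55.25 and q_C = 44.2.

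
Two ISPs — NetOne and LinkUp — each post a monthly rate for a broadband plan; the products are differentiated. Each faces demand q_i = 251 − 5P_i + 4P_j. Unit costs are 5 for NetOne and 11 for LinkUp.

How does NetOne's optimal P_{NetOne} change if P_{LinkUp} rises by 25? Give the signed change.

NetOne's profit: π = (P_{NetOne} − 5)(251 − 5P_{NetOne} + 4P_{LinkUp}).
∂π/∂P_{NetOne} = 276 − 10P_{NetOne} + 4P_{LinkUp} = 0 ⇒ P_{NetOne} = 27.6 + 0.4P_{LinkUp}.
The reaction-function slope is 0.4, so a 25-unit rise in P_{LinkUp} moves P_{NetOne} by 0.4 × 25 = 10. NetOne's best response rises — the actions are strategic complements.

10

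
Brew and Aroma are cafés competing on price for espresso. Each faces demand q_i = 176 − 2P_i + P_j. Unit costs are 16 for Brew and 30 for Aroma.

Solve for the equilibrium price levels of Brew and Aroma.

71.2, 76.8

Brew's profit: π = (P_{Brew} − 16)(176 − 2P_{Brew} + P_{Aroma}).
∂π/∂P_{Brew} = 208 − 4P_{Brew} + P_{Aroma} = 0 ⇒ P_{Brew} = 52 + 0.25P_{Aroma}.
Similarly P_{Aroma} = 59 + 0.25P_{Brew}.
Solving the two reaction functions simultaneously: (1 − (0.25)(0.25))P_{Brew} = 52 + 0.25·59, so 0.9375P_{Brew} = 66.75 and P_{Brew} = 71.2.
Then P_{Aroma} = 59 + 0.25·71.2 = 76.8.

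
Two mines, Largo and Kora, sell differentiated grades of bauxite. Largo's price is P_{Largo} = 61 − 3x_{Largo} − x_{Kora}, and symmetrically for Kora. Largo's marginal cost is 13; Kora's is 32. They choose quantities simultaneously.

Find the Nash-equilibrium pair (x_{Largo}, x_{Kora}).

7.4, 3.6

Mine Largo's profit: π = x_{Largo}(61 − 3x_{Largo} − x_{Kora}) − 13x_{Largo}.
∂π/∂x_{Largo} = 48 − 6x_{Largo} − x_{Kora} = 0 ⇒ x_{Largo} = 8 − (1/6)x_{Kora}.
Similarly x_{Kora} = 29/6 − (1/6)x_{Largo}.
Solving the two reaction functions simultaneously: (1 − (−1/6)(−1/6))x_{Largo} = 8 − (1/6)·(29/6), so (35/36)x_{Largo} = 259/36 and x_{Largo} = 7.4.
Then x_{Kora} = 29/6 − (1/6)·7.4 = 3.6.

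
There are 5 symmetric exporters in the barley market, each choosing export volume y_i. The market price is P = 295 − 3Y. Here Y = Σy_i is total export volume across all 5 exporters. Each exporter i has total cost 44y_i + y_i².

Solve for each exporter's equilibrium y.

12.55

A representative exporter's profit is π_i = y_i(295 − 3Y) − 44y_i − y_i², with Y = y_i + Σ_{j≠i} y_j.
First-order condition: 251 − 8y_i − 3Σ_{j≠i} y_j = 0.
Imposing symmetry (y_j = y for all j) turns Σ_{j≠i} y_j into 4y, so 251 = 20y and y = 12.55.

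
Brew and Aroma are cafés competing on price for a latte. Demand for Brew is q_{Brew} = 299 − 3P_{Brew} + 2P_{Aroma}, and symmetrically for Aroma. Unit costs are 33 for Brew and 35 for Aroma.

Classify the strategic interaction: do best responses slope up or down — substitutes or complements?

strategic complements

Brew's profit: π = (P_{Brew} − 33)(299 − 3P_{Brew} + 2P_{Aroma}).
∂π/∂P_{Brew} = 398 − 6P_{Brew} + 2P_{Aroma} = 0 ⇒ P_{Brew} = 199/3 + (1/3)P_{Aroma}.
The best-response slope dP_{Brew}/dP_{Aroma} = 1/3 > 0: the reaction function is upward-sloping, so the choices are strategic complements.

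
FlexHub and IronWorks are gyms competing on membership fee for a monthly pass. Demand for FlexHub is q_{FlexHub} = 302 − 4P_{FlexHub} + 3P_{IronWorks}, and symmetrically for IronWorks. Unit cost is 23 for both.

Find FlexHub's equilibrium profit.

12454.56

FlexHub's profit: π = (P_{FlexHub} − 23)(302 − 4P_{FlexHub} + 3P_{IronWorks}).
∂π/∂P_{FlexHub} = 394 − 8P_{FlexHub} + 3P_{IronWorks} = 0 ⇒ P_{FlexHub} = 49.25 + 0.375P_{IronWorks}.
The game is symmetric, so in equilibrium P_{IronWorks} = P_{FlexHub}: the reaction function gives 0.625P_{FlexHub} = 49.25, hence P_{FlexHub} = 78.8.
q_{FlexHub} = 302 − 4·78.8 + 3·78.8 = 223.2.
Profit = (78.8 − 23)·223.2 = 12454.56.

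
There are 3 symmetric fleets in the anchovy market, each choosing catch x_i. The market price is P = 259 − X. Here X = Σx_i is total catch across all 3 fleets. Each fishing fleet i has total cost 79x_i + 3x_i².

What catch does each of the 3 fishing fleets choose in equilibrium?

18

A representative fishing fleet's profit is π_i = x_i(259 − X) − 79x_i − 3x_i², with X = x_i + Σ_{j≠i} x_j.
First-order condition: 180 − 8x_i − Σ_{j≠i} x_j = 0.
Imposing symmetry (x_j = x for all j) turns Σ_{j≠i} x_j into 2x, so 180 = 10x and x = 18.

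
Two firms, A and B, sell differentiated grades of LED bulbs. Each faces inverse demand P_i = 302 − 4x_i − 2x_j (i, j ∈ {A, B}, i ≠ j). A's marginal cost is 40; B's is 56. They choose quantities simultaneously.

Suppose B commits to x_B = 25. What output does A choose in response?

Firm A's profit: π = x_A(302 − 4x_A − 2x_B) − 40x_A.
∂π/∂x_A = 262 − 8x_A − 2x_B = 0 ⇒ x_A = 32.75 − 0.25x_B.
At x_B = 25: x_A = 32.75 − 0.25·25 = 26.5.

26.5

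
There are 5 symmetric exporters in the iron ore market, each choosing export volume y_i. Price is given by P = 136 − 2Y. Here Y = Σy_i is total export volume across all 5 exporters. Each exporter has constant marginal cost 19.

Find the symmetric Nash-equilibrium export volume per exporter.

9.75

A representative exporter's profit is π_i = y_i(136 − 2Y) − 19y_i, with Y = y_i + Σ_{j≠i} y_j.
First-order condition: 117 − 4y_i − 2Σ_{j≠i} y_j = 0.
With identical exporters, set every y_j = y: then 117 − 4y − 8y = 0, i.e. y = 117/12 = 9.75.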